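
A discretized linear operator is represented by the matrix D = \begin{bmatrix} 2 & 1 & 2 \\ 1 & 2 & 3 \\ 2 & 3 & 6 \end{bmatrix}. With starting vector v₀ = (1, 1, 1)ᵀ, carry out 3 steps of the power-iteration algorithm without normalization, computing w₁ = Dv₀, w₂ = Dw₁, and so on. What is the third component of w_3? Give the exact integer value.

790

w1 = Dv₀ = (5, 6, 11)
w2 = Dw1 = (38, 50, 94)
w3 = Dw2 = (314, 420, 790)
The requested component of w3 is 790.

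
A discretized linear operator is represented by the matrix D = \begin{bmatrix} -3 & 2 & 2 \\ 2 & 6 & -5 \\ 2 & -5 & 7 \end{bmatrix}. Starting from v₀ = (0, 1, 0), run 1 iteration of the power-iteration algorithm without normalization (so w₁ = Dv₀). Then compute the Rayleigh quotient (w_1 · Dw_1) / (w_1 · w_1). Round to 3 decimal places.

w1 = Dv₀ = ((-3)·0 + 2·1 + 2·0; 2·0 + 6·1 + (-5)·0; 2·0 + (-5)·1 + 7·0) = (2, 6, -5)
Dw1 = (-4, 65, -61)
w1·Dw1 = 2·(-4) + 6·65 + (-5)·(-61) = 687; w1·w1 = 2·2 + 6·6 + (-5)·(-5) = 65
λ ≈ 687/65 = 10.569

λ ≈ 10.569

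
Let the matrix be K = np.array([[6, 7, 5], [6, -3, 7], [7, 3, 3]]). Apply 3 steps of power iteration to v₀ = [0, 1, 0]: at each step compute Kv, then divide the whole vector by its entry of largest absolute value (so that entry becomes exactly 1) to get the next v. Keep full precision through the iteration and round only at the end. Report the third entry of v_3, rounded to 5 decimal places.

Kv0 = (7.000000, -3.000000, 3.000000); divide by 7.000000 → v1 = (1.000000, -0.428571, 0.428571)
Kv1 = (5.142857, 10.285714, 7.000000); divide by 10.285714 → v2 = (0.500000, 1.000000, 0.680556)
Kv2 = (13.402778, 4.763889, 8.541667); divide by 13.402778 → v3 = (1.000000, 0.355440, 0.637306)
Requested entry of v3: 615/965 = 0.63731

0.63731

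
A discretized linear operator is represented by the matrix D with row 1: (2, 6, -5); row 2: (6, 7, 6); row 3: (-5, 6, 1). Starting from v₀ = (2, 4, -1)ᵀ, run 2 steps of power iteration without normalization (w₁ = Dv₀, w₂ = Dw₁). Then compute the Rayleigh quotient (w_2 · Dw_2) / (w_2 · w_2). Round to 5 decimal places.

λ ≈ 11.05350

w1 = Dv₀ = (2·2 + 6·4 + (-5)·(-1); 6·2 + 7·4 + 6·(-1); (-5)·2 + 6·4 + 1·(-1)) = (33, 34, 13)
w2 = Dw1 = (2·33 + 6·34 + (-5)·13; 6·33 + 7·34 + 6·13; (-5)·33 + 6·34 + 1·13) = (205, 514, 52)
Dw2 = (3234, 5140, 2111)
w2·Dw2 = 205·3234 + 514·5140 + 52·2111 = 3414702; w2·w2 = 205·205 + 514·514 + 52·52 = 308925
λ ≈ 3414702/308925 = 11.05350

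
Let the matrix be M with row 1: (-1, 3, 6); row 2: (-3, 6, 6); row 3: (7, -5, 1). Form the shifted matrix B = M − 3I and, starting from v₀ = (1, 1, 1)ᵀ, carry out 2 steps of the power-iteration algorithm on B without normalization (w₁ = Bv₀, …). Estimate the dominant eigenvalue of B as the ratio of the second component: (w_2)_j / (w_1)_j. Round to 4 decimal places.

B = M − 3I has rows (-4, 3, 6); (-3, 3, 6); (7, -5, -2)
w1 = Bv₀ = ((-4)·1 + 3·1 + 6·1; (-3)·1 + 3·1 + 6·1; 7·1 + (-5)·1 + (-2)·1) = (5, 6, 0)
w2 = Bw1 = ((-4)·5 + 3·6 + 6·0; (-3)·5 + 3·6 + 6·0; 7·5 + (-5)·6 + (-2)·0) = (-2, 3, 5)
Ratio: 3/6 = 0.5000

0.5000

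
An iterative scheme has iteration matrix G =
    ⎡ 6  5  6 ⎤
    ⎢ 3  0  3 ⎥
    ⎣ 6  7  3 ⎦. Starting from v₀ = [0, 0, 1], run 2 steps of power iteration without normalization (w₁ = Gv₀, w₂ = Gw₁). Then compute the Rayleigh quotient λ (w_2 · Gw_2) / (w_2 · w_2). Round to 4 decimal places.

w1 = Gv₀ = (6·0 + 5·0 + 6·1; 3·0 + 0·0 + 3·1; 6·0 + 7·0 + 3·1) = (6, 3, 3)
w2 = Gw1 = (6·6 + 5·3 + 6·3; 3·6 + 0·3 + 3·3; 6·6 + 7·3 + 3·3) = (69, 27, 66)
Gw2 = (945, 405, 801)
w2·Gw2 = 69·945 + 27·405 + 66·801 = 129006; w2·w2 = 69·69 + 27·27 + 66·66 = 9846
λ ≈ 129006/9846 = 13.1024

λ ≈ 13.1024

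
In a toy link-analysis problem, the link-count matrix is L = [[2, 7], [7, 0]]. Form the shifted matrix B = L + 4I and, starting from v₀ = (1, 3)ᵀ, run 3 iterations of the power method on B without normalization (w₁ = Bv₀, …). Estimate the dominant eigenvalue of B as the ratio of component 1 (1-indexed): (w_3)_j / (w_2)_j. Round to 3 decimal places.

12.288

B = L + 4I has rows (6, 7); (7, 4)
w1 = Bv₀ = (6·1 + 7·3; 7·1 + 4·3) = (27, 19)
w2 = Bw1 = (6·27 + 7·19; 7·27 + 4·19) = (295, 265)
w3 = Bw2 = (3625, 3125)
Ratio: 3625/295 = 12.288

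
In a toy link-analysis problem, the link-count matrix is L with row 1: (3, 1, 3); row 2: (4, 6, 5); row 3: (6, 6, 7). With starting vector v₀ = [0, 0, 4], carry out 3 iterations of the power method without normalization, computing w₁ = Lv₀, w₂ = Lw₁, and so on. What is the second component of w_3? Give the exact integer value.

w1 = Lv₀ = (12, 20, 28)
w2 = Lw1 = (140, 308, 388)
w3 = Lw2 = (1892, 4348, 5404)
The requested component of w3 is 4348.

4348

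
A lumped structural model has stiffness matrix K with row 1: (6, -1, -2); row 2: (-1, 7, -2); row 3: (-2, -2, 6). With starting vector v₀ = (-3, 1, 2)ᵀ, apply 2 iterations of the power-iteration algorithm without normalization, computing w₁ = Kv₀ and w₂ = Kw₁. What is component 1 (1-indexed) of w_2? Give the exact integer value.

-176

w1 = Kv₀ = (-23, 6, 16)
w2 = Kw1 = (-176, 33, 130)
The requested component of w2 is -176.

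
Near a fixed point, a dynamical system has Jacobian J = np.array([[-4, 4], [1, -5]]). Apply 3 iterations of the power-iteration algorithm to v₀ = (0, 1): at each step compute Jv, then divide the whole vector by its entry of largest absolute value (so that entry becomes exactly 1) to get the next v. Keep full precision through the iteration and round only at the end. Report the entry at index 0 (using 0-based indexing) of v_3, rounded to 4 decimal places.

1.0000

Jv0 = (4.00000, -5.00000); divide by -5.00000 → v1 = (-0.80000, 1.00000)
Jv1 = (7.20000, -5.80000); divide by 7.20000 → v2 = (1.00000, -0.80556)
Jv2 = (-7.22222, 5.02778); divide by -7.22222 → v3 = (1.00000, -0.69615)
Requested entry of v3: 260/260 = 1.0000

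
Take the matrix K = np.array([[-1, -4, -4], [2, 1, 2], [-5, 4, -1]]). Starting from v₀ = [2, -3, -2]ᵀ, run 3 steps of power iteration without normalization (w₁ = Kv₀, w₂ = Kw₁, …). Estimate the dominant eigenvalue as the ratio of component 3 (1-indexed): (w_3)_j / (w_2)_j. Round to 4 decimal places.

3.8537

w1 = Kv₀ = ((-1)·2 + (-4)·(-3) + (-4)·(-2); 2·2 + 1·(-3) + 2·(-2); (-5)·2 + 4·(-3) + (-1)·(-2)) = (18, -3, -20)
w2 = Kw1 = ((-1)·18 + (-4)·(-3) + (-4)·(-20); 2·18 + 1·(-3) + 2·(-20); (-5)·18 + 4·(-3) + (-1)·(-20)) = (74, -7, -82)
w3 = Kw2 = (282, -23, -316)
Ratio at component: -316 / -82 = 3.8537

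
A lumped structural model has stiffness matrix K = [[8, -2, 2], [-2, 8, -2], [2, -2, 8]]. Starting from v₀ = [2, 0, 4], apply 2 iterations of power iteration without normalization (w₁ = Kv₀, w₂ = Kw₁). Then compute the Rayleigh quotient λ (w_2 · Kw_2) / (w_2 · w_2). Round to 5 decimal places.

w1 = Kv₀ = (8·2 + (-2)·0 + 2·4; (-2)·2 + 8·0 + (-2)·4; 2·2 + (-2)·0 + 8·4) = (24, -12, 36)
w2 = Kw1 = (8·24 + (-2)·(-12) + 2·36; (-2)·24 + 8·(-12) + (-2)·36; 2·24 + (-2)·(-12) + 8·36) = (288, -216, 360)
Kw2 = (3456, -3024, 3888)
w2·Kw2 = 288·3456 + (-216)·(-3024) + 360·3888 = 3048192; w2·w2 = 288·288 + (-216)·(-216) + 360·360 = 259200
λ ≈ 3048192/259200 = 11.76000

11.76000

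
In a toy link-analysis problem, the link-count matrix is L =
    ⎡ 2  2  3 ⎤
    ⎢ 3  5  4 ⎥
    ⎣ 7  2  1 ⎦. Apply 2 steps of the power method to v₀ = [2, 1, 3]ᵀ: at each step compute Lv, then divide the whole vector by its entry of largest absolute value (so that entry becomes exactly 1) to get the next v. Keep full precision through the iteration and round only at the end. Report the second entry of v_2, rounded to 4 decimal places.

Lv0 = (15.00000, 23.00000, 19.00000); divide by 23.00000 → v1 = (0.65217, 1.00000, 0.82609)
Lv1 = (5.78261, 10.26087, 7.39130); divide by 10.26087 → v2 = (0.56356, 1.00000, 0.72034)
Requested entry of v2: 236/236 = 1.0000

1.0000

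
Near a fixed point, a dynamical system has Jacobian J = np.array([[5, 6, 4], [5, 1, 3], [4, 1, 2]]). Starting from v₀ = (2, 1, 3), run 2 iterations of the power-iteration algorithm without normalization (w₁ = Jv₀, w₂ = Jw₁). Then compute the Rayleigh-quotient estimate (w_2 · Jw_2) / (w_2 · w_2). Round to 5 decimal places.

λ ≈ 10.99012

w1 = Jv₀ = (28, 20, 15)
w2 = Jw1 = (320, 205, 162)
Jw2 = (3478, 2291, 1809)
w2·Jw2 = 320·3478 + 205·2291 + 162·1809 = 1875673; w2·w2 = 320·320 + 205·205 + 162·162 = 170669
λ ≈ 1875673/170669 = 10.99012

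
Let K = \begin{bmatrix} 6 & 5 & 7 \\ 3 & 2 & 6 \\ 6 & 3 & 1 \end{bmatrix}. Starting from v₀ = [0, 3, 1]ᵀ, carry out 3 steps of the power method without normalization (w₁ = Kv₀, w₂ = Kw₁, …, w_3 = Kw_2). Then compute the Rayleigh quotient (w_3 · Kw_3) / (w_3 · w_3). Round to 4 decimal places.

13.3578

w1 = Kv₀ = (6·0 + 5·3 + 7·1; 3·0 + 2·3 + 6·1; 6·0 + 3·3 + 1·1) = (22, 12, 10)
w2 = Kw1 = (6·22 + 5·12 + 7·10; 3·22 + 2·12 + 6·10; 6·22 + 3·12 + 1·10) = (262, 150, 178)
w3 = Kw2 = (3568, 2154, 2200)
Kw3 = (47578, 28212, 30070)
w3·Kw3 = 3568·47578 + 2154·28212 + 2200·30070 = 296680952; w3·w3 = 3568·3568 + 2154·2154 + 2200·2200 = 22210340
λ ≈ 296680952/22210340 = 13.3578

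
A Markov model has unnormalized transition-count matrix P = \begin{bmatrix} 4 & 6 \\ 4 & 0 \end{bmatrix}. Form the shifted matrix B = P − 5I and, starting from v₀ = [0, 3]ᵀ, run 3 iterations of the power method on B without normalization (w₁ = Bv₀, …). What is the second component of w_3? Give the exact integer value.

-1167

B = P − 5I has rows (-1, 6); (4, -5)
w1 = Bv₀ = (18, -15)
w2 = Bw1 = (-108, 147)
w3 = Bw2 = (990, -1167)
Requested component of w3: -1167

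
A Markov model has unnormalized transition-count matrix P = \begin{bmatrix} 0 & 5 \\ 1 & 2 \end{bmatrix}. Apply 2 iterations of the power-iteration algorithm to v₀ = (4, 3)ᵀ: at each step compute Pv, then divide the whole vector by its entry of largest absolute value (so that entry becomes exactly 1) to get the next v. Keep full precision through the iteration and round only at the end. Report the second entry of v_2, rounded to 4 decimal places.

0.7000

Pv0 = (15.00000, 10.00000); divide by 15.00000 → v1 = (1.00000, 0.66667)
Pv1 = (3.33333, 2.33333); divide by 3.33333 → v2 = (1.00000, 0.70000)
Requested entry of v2: 35/50 = 0.7000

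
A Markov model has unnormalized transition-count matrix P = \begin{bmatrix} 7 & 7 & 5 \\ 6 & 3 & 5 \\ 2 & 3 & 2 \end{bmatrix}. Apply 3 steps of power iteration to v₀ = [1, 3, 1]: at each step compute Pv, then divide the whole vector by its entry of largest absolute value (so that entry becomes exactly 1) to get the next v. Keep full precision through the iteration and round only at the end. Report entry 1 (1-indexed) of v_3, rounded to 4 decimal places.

1.0000

Pv0 = (33.00000, 20.00000, 13.00000); divide by 33.00000 → v1 = (1.00000, 0.60606, 0.39394)
Pv1 = (13.21212, 9.78788, 4.60606); divide by 13.21212 → v2 = (1.00000, 0.74083, 0.34862)
Pv2 = (13.92890, 9.96560, 4.91972); divide by 13.92890 → v3 = (1.00000, 0.71546, 0.35320)
Requested entry of v3: 6073/6073 = 1.0000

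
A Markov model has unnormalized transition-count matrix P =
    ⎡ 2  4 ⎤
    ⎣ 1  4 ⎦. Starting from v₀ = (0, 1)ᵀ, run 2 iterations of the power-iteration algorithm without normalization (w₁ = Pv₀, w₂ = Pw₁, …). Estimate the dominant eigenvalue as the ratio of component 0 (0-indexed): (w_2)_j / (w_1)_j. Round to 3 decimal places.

6.000

w1 = Pv₀ = (2·0 + 4·1; 1·0 + 4·1) = (4, 4)
w2 = Pw1 = (2·4 + 4·4; 1·4 + 4·4) = (24, 20)
Ratio at component: 24 / 4 = 6.000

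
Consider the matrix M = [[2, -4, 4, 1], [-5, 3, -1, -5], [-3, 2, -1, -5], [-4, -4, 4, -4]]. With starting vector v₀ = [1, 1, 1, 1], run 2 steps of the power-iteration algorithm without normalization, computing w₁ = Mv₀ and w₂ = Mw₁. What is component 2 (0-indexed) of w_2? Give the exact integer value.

22

w1 = Mv₀ = (2·1 + (-4)·1 + 4·1 + 1·1; (-5)·1 + 3·1 + (-1)·1 + (-5)·1; (-3)·1 + 2·1 + (-1)·1 + (-5)·1; (-4)·1 + (-4)·1 + 4·1 + (-4)·1) = (3, -8, -7, -8)
w2 = Mw1 = (2·3 + (-4)·(-8) + 4·(-7) + 1·(-8); (-5)·3 + 3·(-8) + (-1)·(-7) + (-5)·(-8); (-3)·3 + 2·(-8) + (-1)·(-7) + (-5)·(-8); (-4)·3 + (-4)·(-8) + 4·(-7) + (-4)·(-8)) = (2, 8, 22, 24)
The requested component of w2 is 22.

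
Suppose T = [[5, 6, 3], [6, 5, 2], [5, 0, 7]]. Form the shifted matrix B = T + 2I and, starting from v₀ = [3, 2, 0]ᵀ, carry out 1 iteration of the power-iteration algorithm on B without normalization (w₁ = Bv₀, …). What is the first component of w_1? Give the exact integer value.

B = T + 2I has rows (7, 6, 3); (6, 7, 2); (5, 0, 9)
w1 = Bv₀ = (33, 32, 15)
Requested component of w1: 33

33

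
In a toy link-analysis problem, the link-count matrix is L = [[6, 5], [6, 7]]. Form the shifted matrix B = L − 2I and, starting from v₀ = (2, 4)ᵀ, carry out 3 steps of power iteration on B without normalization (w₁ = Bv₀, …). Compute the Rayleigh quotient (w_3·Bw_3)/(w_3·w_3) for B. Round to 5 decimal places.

B = L − 2I has rows (4, 5); (6, 5)
w1 = Bv₀ = (4·2 + 5·4; 6·2 + 5·4) = (28, 32)
w2 = Bw1 = (4·28 + 5·32; 6·28 + 5·32) = (272, 328)
w3 = Bw2 = (2728, 3272)
Bw3 = (27272, 32728)
w3·Bw3 = 181484032; w3·w3 = 18147968; μ ≈ 181484032/18147968 = 10.00024

10.00024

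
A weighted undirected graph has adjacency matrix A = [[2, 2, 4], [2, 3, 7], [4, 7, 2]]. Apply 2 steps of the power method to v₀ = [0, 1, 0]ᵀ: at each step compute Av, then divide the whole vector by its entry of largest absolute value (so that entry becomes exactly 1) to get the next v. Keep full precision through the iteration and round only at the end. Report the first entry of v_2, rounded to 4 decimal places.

0.6129

Av0 = (2.00000, 3.00000, 7.00000); divide by 7.00000 → v1 = (0.28571, 0.42857, 1.00000)
Av1 = (5.42857, 8.85714, 6.14286); divide by 8.85714 → v2 = (0.61290, 1.00000, 0.69355)
Requested entry of v2: 38/62 = 0.6129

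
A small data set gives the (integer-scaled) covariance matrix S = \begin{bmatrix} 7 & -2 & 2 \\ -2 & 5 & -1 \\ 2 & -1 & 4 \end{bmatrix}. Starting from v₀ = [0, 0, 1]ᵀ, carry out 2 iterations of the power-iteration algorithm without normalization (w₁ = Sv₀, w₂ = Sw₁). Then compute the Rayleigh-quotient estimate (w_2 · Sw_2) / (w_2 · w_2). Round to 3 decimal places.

w1 = Sv₀ = (7·0 + (-2)·0 + 2·1; (-2)·0 + 5·0 + (-1)·1; 2·0 + (-1)·0 + 4·1) = (2, -1, 4)
w2 = Sw1 = (7·2 + (-2)·(-1) + 2·4; (-2)·2 + 5·(-1) + (-1)·4; 2·2 + (-1)·(-1) + 4·4) = (24, -13, 21)
Sw2 = (236, -134, 145)
w2·Sw2 = 24·236 + (-13)·(-134) + 21·145 = 10451; w2·w2 = 24·24 + (-13)·(-13) + 21·21 = 1186
λ ≈ 10451/1186 = 8.812

λ ≈ 8.812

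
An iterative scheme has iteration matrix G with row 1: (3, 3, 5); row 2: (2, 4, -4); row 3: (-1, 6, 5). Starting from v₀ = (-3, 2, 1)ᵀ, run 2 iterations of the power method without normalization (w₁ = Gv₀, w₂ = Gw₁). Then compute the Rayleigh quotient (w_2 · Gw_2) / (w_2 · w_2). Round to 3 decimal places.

w1 = Gv₀ = (3·(-3) + 3·2 + 5·1; 2·(-3) + 4·2 + (-4)·1; (-1)·(-3) + 6·2 + 5·1) = (2, -2, 20)
w2 = Gw1 = (3·2 + 3·(-2) + 5·20; 2·2 + 4·(-2) + (-4)·20; (-1)·2 + 6·(-2) + 5·20) = (100, -84, 86)
Gw2 = (478, -480, -174)
w2·Gw2 = 100·478 + (-84)·(-480) + 86·(-174) = 73156; w2·w2 = 100·100 + (-84)·(-84) + 86·86 = 24452
λ ≈ 73156/24452 = 2.992

2.992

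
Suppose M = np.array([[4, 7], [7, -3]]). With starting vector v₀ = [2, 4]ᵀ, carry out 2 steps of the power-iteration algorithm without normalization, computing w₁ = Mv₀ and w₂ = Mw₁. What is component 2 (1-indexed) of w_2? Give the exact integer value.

w1 = Mv₀ = (4·2 + 7·4; 7·2 + (-3)·4) = (36, 2)
w2 = Mw1 = (4·36 + 7·2; 7·36 + (-3)·2) = (158, 246)
The requested component of w2 is 246.

246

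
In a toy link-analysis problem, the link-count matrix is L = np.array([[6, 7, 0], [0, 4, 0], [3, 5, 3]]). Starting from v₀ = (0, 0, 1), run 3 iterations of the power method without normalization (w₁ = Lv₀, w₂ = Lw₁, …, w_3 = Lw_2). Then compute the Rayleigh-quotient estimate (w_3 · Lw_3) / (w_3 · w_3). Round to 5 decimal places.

λ ≈ 3.00000

w1 = Lv₀ = (6·0 + 7·0 + 0·1; 0·0 + 4·0 + 0·1; 3·0 + 5·0 + 3·1) = (0, 0, 3)
w2 = Lw1 = (6·0 + 7·0 + 0·3; 0·0 + 4·0 + 0·3; 3·0 + 5·0 + 3·3) = (0, 0, 9)
w3 = Lw2 = (0, 0, 27)
Lw3 = (0, 0, 81)
w3·Lw3 = 0·0 + 0·0 + 27·81 = 2187; w3·w3 = 0·0 + 0·0 + 27·27 = 729
λ ≈ 2187/729 = 3.00000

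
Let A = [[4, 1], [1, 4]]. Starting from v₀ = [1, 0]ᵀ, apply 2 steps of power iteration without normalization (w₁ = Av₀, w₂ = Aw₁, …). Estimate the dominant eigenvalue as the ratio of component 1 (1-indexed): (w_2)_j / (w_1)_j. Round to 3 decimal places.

4.250

w1 = Av₀ = (4·1 + 1·0; 1·1 + 4·0) = (4, 1)
w2 = Aw1 = (4·4 + 1·1; 1·4 + 4·1) = (17, 8)
Ratio at component: 17 / 4 = 4.250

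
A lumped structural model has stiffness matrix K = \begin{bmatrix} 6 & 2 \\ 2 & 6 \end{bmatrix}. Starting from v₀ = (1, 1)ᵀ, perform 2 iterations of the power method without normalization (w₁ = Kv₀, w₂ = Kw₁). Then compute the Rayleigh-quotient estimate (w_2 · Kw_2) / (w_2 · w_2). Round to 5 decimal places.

8.00000

w1 = Kv₀ = (8, 8)
w2 = Kw1 = (64, 64)
Kw2 = (512, 512)
w2·Kw2 = 64·512 + 64·512 = 65536; w2·w2 = 64·64 + 64·64 = 8192
λ ≈ 65536/8192 = 8.00000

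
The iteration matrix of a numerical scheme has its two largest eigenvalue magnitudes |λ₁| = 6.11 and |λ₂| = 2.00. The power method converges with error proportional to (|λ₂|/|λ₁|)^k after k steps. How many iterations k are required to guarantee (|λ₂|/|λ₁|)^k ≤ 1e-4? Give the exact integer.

9

|λ₂/λ₁| = 2.00/6.11 = 0.32733
Need k ≥ ln(1e-4) / ln(0.32733) = -9.2103 / -1.1168 ≈ 8.247
Smallest integer k satisfying the bound: 9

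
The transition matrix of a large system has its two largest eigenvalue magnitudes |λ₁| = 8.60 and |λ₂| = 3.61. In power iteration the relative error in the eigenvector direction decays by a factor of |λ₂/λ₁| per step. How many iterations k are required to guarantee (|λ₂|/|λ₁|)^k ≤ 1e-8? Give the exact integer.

|λ₂/λ₁| = 3.61/8.60 = 0.41977
Need k ≥ ln(1e-8) / ln(0.41977) = -18.4207 / -0.8681 ≈ 21.221
Smallest integer k satisfying the bound: 22

22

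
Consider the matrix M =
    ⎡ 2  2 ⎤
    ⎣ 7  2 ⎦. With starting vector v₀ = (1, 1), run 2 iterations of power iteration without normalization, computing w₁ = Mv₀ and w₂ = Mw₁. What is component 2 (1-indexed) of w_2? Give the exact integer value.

46

w1 = Mv₀ = (2·1 + 2·1; 7·1 + 2·1) = (4, 9)
w2 = Mw1 = (2·4 + 2·9; 7·4 + 2·9) = (26, 46)
The requested component of w2 is 46.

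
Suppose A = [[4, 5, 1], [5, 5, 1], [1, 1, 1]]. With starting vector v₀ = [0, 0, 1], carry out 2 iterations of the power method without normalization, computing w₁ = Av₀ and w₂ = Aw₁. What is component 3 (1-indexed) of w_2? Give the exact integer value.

3

w1 = Av₀ = (4·0 + 5·0 + 1·1; 5·0 + 5·0 + 1·1; 1·0 + 1·0 + 1·1) = (1, 1, 1)
w2 = Aw1 = (4·1 + 5·1 + 1·1; 5·1 + 5·1 + 1·1; 1·1 + 1·1 + 1·1) = (10, 11, 3)
The requested component of w2 is 3.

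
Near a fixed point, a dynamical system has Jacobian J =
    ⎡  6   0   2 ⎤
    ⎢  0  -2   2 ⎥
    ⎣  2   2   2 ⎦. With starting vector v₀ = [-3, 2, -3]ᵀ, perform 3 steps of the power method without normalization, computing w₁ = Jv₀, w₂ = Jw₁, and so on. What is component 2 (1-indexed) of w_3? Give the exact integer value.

w1 = Jv₀ = (-24, -10, -8)
w2 = Jw1 = (-160, 4, -84)
w3 = Jw2 = (-1128, -176, -480)
The requested component of w3 is -176.

-176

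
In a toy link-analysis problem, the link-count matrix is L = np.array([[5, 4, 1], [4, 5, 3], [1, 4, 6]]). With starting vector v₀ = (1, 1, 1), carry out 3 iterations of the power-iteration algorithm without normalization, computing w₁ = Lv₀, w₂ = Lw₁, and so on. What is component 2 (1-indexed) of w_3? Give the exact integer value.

w1 = Lv₀ = (10, 12, 11)
w2 = Lw1 = (109, 133, 124)
w3 = Lw2 = (1201, 1473, 1385)
The requested component of w3 is 1473.

1473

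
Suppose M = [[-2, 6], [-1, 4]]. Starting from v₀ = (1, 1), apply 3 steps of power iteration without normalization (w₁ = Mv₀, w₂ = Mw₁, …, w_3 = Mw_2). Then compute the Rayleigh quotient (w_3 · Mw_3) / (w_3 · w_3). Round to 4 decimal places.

λ ≈ 2.7192

w1 = Mv₀ = ((-2)·1 + 6·1; (-1)·1 + 4·1) = (4, 3)
w2 = Mw1 = ((-2)·4 + 6·3; (-1)·4 + 4·3) = (10, 8)
w3 = Mw2 = (28, 22)
Mw3 = (76, 60)
w3·Mw3 = 28·76 + 22·60 = 3448; w3·w3 = 28·28 + 22·22 = 1268
λ ≈ 3448/1268 = 2.7192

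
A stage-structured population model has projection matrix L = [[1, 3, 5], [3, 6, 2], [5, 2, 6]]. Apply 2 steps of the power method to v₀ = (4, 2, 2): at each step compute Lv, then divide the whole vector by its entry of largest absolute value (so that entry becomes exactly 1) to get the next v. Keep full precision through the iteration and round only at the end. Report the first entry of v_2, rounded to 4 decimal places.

Lv0 = (20.00000, 28.00000, 36.00000); divide by 36.00000 → v1 = (0.55556, 0.77778, 1.00000)
Lv1 = (7.88889, 8.33333, 10.33333); divide by 10.33333 → v2 = (0.76344, 0.80645, 1.00000)
Requested entry of v2: 284/372 = 0.7634

0.7634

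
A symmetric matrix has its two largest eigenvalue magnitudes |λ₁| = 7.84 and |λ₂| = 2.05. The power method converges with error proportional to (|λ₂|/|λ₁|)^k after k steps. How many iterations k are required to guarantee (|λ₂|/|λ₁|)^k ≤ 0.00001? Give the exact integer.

9

|λ₂/λ₁| = 2.05/7.84 = 0.26148
Need k ≥ ln(0.00001) / ln(0.26148) = -11.5129 / -1.3414 ≈ 8.583
Smallest integer k satisfying the bound: 9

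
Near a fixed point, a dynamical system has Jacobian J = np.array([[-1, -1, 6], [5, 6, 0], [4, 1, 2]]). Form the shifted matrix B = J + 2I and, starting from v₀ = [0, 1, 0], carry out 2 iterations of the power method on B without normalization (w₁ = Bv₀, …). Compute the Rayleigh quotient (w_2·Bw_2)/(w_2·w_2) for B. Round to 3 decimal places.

μ ≈ 7.776

B = J + 2I has rows (1, -1, 6); (5, 8, 0); (4, 1, 4)
w1 = Bv₀ = (-1, 8, 1)
w2 = Bw1 = (-3, 59, 8)
Bw2 = (-14, 457, 79)
w2·Bw2 = 27637; w2·w2 = 3554; μ ≈ 27637/3554 = 7.776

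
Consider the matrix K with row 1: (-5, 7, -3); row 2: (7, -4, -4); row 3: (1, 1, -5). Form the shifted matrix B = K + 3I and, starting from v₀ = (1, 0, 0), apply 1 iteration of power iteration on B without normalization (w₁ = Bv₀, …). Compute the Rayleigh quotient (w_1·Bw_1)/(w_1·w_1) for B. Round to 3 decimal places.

-5.037

B = K + 3I has rows (-2, 7, -3); (7, -1, -4); (1, 1, -2)
w1 = Bv₀ = (-2, 7, 1)
Bw1 = (50, -25, 3)
w1·Bw1 = -272; w1·w1 = 54; μ ≈ -272/54 = -5.037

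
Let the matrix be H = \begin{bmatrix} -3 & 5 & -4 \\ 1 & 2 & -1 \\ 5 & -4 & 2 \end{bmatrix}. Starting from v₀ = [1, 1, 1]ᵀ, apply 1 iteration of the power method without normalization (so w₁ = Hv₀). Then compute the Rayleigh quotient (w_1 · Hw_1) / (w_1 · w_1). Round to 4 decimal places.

w1 = Hv₀ = (-2, 2, 3)
Hw1 = (4, -1, -12)
w1·Hw1 = (-2)·4 + 2·(-1) + 3·(-12) = -46; w1·w1 = (-2)·(-2) + 2·2 + 3·3 = 17
λ ≈ -46/17 = -2.7059

λ ≈ -2.7059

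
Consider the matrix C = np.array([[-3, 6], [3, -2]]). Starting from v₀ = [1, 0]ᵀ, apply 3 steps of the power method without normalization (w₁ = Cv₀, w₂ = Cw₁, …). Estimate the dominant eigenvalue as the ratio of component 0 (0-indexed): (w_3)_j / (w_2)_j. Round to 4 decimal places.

w1 = Cv₀ = ((-3)·1 + 6·0; 3·1 + (-2)·0) = (-3, 3)
w2 = Cw1 = ((-3)·(-3) + 6·3; 3·(-3) + (-2)·3) = (27, -15)
w3 = Cw2 = (-171, 111)
Ratio at component: -171 / 27 = -6.3333

λ ≈ -6.3333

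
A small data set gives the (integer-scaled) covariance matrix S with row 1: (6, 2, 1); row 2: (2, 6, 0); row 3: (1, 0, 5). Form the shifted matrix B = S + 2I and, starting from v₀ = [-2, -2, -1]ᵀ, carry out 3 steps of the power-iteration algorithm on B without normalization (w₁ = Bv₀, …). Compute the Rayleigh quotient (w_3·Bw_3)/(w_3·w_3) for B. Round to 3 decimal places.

10.161

B = S + 2I has rows (8, 2, 1); (2, 8, 0); (1, 0, 7)
w1 = Bv₀ = (8·(-2) + 2·(-2) + 1·(-1); 2·(-2) + 8·(-2) + 0·(-1); 1·(-2) + 0·(-2) + 7·(-1)) = (-21, -20, -9)
w2 = Bw1 = (8·(-21) + 2·(-20) + 1·(-9); 2·(-21) + 8·(-20) + 0·(-9); 1·(-21) + 0·(-20) + 7·(-9)) = (-217, -202, -84)
w3 = Bw2 = (-2224, -2050, -805)
Bw3 = (-22697, -20848, -7859)
w3·Bw3 = 99543023; w3·w3 = 9796701; μ ≈ 99543023/9796701 = 10.161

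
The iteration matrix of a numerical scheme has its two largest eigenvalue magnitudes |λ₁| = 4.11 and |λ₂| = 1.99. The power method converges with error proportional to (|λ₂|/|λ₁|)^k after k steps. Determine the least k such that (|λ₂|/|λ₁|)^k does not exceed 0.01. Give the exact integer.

7

|λ₂/λ₁| = 1.99/4.11 = 0.48418
Need k ≥ ln(0.01) / ln(0.48418) = -4.6052 / -0.7253 ≈ 6.349
Smallest integer k satisfying the bound: 7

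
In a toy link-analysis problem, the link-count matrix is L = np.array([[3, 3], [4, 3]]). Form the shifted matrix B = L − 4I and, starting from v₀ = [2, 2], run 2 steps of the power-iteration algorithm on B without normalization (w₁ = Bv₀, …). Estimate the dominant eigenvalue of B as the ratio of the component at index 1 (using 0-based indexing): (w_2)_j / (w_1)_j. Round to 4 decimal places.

μ ≈ 1.6667

B = L − 4I has rows (-1, 3); (4, -1)
w1 = Bv₀ = (4, 6)
w2 = Bw1 = (14, 10)
Ratio: 10/6 = 1.6667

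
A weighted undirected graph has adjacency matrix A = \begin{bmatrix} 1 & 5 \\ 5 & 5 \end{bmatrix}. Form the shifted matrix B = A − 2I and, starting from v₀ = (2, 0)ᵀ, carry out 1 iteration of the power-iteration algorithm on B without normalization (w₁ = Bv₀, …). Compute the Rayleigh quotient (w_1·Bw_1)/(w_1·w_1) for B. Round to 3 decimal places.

B = A − 2I has rows (-1, 5); (5, 3)
w1 = Bv₀ = ((-1)·2 + 5·0; 5·2 + 3·0) = (-2, 10)
Bw1 = (52, 20)
w1·Bw1 = 96; w1·w1 = 104; μ ≈ 96/104 = 0.923

0.923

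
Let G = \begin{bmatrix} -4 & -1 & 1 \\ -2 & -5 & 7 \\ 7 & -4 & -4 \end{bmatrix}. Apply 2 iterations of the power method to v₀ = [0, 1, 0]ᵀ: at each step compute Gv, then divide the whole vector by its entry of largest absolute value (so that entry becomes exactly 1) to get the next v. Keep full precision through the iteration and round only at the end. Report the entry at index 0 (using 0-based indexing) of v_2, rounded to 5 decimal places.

Gv0 = (-1.000000, -5.000000, -4.000000); divide by -5.000000 → v1 = (0.200000, 1.000000, 0.800000)
Gv1 = (-1.000000, 0.200000, -5.800000); divide by -5.800000 → v2 = (0.172414, -0.034483, 1.000000)
Requested entry of v2: 5/29 = 0.17241

0.17241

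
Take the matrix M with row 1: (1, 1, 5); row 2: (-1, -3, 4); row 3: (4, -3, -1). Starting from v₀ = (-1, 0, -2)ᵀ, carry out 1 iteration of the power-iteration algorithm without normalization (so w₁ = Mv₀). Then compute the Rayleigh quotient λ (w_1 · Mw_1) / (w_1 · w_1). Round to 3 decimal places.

w1 = Mv₀ = (1·(-1) + 1·0 + 5·(-2); (-1)·(-1) + (-3)·0 + 4·(-2); 4·(-1) + (-3)·0 + (-1)·(-2)) = (-11, -7, -2)
Mw1 = (-28, 24, -21)
w1·Mw1 = (-11)·(-28) + (-7)·24 + (-2)·(-21) = 182; w1·w1 = (-11)·(-11) + (-7)·(-7) + (-2)·(-2) = 174
λ ≈ 182/174 = 1.046

1.046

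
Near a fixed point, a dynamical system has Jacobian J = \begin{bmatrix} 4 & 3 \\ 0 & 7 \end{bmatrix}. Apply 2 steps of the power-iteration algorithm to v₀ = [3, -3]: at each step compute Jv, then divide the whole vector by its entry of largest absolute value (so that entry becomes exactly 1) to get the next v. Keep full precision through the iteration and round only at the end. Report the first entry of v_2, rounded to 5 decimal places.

Jv0 = (3.000000, -21.000000); divide by -21.000000 → v1 = (-0.142857, 1.000000)
Jv1 = (2.428571, 7.000000); divide by 7.000000 → v2 = (0.346939, 1.000000)
Requested entry of v2: -51/-147 = 0.34694

0.34694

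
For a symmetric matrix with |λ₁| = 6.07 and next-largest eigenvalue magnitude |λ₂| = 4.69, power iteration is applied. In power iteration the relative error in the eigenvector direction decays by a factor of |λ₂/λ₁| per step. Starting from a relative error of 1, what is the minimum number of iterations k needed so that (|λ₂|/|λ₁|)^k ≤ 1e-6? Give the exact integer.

|λ₂/λ₁| = 4.69/6.07 = 0.77265
Need k ≥ ln(1e-6) / ln(0.77265) = -13.8155 / -0.2579 ≈ 53.564
Smallest integer k satisfying the bound: 54

54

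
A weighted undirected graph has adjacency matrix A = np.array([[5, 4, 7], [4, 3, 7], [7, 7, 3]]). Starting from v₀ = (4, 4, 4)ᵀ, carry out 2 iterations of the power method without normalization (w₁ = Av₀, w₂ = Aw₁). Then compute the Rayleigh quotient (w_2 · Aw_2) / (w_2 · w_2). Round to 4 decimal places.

w1 = Av₀ = (5·4 + 4·4 + 7·4; 4·4 + 3·4 + 7·4; 7·4 + 7·4 + 3·4) = (64, 56, 68)
w2 = Aw1 = (5·64 + 4·56 + 7·68; 4·64 + 3·56 + 7·68; 7·64 + 7·56 + 3·68) = (1020, 900, 1044)
Aw2 = (16008, 14088, 16572)
w2·Aw2 = 1020·16008 + 900·14088 + 1044·16572 = 46308528; w2·w2 = 1020·1020 + 900·900 + 1044·1044 = 2940336
λ ≈ 46308528/2940336 = 15.7494

15.7494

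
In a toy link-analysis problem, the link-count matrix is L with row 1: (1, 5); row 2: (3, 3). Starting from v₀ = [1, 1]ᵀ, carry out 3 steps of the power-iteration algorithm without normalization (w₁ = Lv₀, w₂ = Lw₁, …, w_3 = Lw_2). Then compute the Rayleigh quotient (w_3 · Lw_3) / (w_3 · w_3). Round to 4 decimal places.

λ ≈ 6.0000

w1 = Lv₀ = (1·1 + 5·1; 3·1 + 3·1) = (6, 6)
w2 = Lw1 = (1·6 + 5·6; 3·6 + 3·6) = (36, 36)
w3 = Lw2 = (216, 216)
Lw3 = (1296, 1296)
w3·Lw3 = 216·1296 + 216·1296 = 559872; w3·w3 = 216·216 + 216·216 = 93312
λ ≈ 559872/93312 = 6.0000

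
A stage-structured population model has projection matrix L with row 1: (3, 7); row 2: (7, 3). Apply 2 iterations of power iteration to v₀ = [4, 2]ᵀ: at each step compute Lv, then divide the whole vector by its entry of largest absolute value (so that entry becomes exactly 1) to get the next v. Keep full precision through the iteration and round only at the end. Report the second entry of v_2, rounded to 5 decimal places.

Lv0 = (26.000000, 34.000000); divide by 34.000000 → v1 = (0.764706, 1.000000)
Lv1 = (9.294118, 8.352941); divide by 9.294118 → v2 = (1.000000, 0.898734)
Requested entry of v2: 284/316 = 0.89873

0.89873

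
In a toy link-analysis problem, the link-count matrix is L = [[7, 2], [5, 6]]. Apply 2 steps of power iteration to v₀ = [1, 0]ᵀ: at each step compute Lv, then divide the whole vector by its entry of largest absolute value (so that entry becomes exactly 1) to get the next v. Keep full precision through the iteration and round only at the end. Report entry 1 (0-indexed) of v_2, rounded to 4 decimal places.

1.0000

Lv0 = (7.00000, 5.00000); divide by 7.00000 → v1 = (1.00000, 0.71429)
Lv1 = (8.42857, 9.28571); divide by 9.28571 → v2 = (0.90769, 1.00000)
Requested entry of v2: 65/65 = 1.0000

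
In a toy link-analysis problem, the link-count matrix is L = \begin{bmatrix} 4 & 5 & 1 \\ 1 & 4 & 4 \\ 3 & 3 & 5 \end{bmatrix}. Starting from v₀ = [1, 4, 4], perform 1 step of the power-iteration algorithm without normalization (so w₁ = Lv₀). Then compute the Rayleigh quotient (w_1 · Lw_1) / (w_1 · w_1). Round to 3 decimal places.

λ ≈ 10.060

w1 = Lv₀ = (4·1 + 5·4 + 1·4; 1·1 + 4·4 + 4·4; 3·1 + 3·4 + 5·4) = (28, 33, 35)
Lw1 = (312, 300, 358)
w1·Lw1 = 28·312 + 33·300 + 35·358 = 31166; w1·w1 = 28·28 + 33·33 + 35·35 = 3098
λ ≈ 31166/3098 = 10.060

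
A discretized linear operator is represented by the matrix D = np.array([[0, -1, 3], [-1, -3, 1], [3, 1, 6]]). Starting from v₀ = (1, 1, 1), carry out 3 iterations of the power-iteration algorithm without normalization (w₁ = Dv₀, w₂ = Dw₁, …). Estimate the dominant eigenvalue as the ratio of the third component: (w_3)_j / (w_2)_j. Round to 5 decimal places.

λ ≈ 7.84127

w1 = Dv₀ = (0·1 + (-1)·1 + 3·1; (-1)·1 + (-3)·1 + 1·1; 3·1 + 1·1 + 6·1) = (2, -3, 10)
w2 = Dw1 = (0·2 + (-1)·(-3) + 3·10; (-1)·2 + (-3)·(-3) + 1·10; 3·2 + 1·(-3) + 6·10) = (33, 17, 63)
w3 = Dw2 = (172, -21, 494)
Ratio at component: 494 / 63 = 7.84127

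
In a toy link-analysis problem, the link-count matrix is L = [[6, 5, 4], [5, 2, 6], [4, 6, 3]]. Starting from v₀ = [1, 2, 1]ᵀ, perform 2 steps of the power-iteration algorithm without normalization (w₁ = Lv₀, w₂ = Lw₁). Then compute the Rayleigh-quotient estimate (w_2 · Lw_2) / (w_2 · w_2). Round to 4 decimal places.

w1 = Lv₀ = (6·1 + 5·2 + 4·1; 5·1 + 2·2 + 6·1; 4·1 + 6·2 + 3·1) = (20, 15, 19)
w2 = Lw1 = (6·20 + 5·15 + 4·19; 5·20 + 2·15 + 6·19; 4·20 + 6·15 + 3·19) = (271, 244, 227)
Lw2 = (3754, 3205, 3229)
w2·Lw2 = 271·3754 + 244·3205 + 227·3229 = 2532337; w2·w2 = 271·271 + 244·244 + 227·227 = 184506
λ ≈ 2532337/184506 = 13.7250

λ ≈ 13.7250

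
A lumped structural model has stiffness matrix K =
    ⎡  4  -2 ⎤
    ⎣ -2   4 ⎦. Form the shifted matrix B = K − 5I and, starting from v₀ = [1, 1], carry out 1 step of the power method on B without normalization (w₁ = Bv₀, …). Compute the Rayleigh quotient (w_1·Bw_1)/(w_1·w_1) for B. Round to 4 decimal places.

μ ≈ -3.0000

B = K − 5I has rows (-1, -2); (-2, -1)
w1 = Bv₀ = (-3, -3)
Bw1 = (9, 9)
w1·Bw1 = -54; w1·w1 = 18; μ ≈ -54/18 = -3.0000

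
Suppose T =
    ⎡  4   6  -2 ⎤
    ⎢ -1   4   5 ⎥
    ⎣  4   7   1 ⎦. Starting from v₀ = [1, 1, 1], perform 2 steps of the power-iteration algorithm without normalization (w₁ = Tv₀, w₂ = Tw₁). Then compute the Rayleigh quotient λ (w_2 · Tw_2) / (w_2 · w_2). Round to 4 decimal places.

9.2258

w1 = Tv₀ = (4·1 + 6·1 + (-2)·1; (-1)·1 + 4·1 + 5·1; 4·1 + 7·1 + 1·1) = (8, 8, 12)
w2 = Tw1 = (4·8 + 6·8 + (-2)·12; (-1)·8 + 4·8 + 5·12; 4·8 + 7·8 + 1·12) = (56, 84, 100)
Tw2 = (528, 780, 912)
w2·Tw2 = 56·528 + 84·780 + 100·912 = 186288; w2·w2 = 56·56 + 84·84 + 100·100 = 20192
λ ≈ 186288/20192 = 9.2258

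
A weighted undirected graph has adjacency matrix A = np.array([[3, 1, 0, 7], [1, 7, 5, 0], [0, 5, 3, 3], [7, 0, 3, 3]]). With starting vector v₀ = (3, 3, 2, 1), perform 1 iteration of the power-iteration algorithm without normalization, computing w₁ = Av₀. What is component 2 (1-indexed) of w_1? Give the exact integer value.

34

w1 = Av₀ = (3·3 + 1·3 + 0·2 + 7·1; 1·3 + 7·3 + 5·2 + 0·1; 0·3 + 5·3 + 3·2 + 3·1; 7·3 + 0·3 + 3·2 + 3·1) = (19, 34, 24, 30)
The requested component of w1 is 34.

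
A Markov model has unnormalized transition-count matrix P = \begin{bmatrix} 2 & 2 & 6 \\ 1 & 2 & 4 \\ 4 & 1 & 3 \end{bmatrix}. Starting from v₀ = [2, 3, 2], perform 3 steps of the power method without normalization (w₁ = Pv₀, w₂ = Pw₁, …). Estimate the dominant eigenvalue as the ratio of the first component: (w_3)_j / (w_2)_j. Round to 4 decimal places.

8.5955

w1 = Pv₀ = (2·2 + 2·3 + 6·2; 1·2 + 2·3 + 4·2; 4·2 + 1·3 + 3·2) = (22, 16, 17)
w2 = Pw1 = (2·22 + 2·16 + 6·17; 1·22 + 2·16 + 4·17; 4·22 + 1·16 + 3·17) = (178, 122, 155)
w3 = Pw2 = (1530, 1042, 1299)
Ratio at component: 1530 / 178 = 8.5955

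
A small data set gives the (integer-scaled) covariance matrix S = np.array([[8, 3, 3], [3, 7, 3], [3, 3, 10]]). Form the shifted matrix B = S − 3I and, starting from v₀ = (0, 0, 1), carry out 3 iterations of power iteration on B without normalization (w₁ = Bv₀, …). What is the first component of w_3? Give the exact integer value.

B = S − 3I has rows (5, 3, 3); (3, 4, 3); (3, 3, 7)
w1 = Bv₀ = (3, 3, 7)
w2 = Bw1 = (45, 42, 67)
w3 = Bw2 = (552, 504, 730)
Requested component of w3: 552

552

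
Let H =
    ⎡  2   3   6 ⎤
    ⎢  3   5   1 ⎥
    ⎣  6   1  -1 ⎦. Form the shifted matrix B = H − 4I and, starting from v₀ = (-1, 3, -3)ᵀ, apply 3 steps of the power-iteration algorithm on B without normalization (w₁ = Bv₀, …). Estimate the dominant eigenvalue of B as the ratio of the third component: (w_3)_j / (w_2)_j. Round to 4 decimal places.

B = H − 4I has rows (-2, 3, 6); (3, 1, 1); (6, 1, -5)
w1 = Bv₀ = (-7, -3, 12)
w2 = Bw1 = (77, -12, -105)
w3 = Bw2 = (-820, 114, 975)
Ratio: 975/-105 = -9.2857

μ ≈ -9.2857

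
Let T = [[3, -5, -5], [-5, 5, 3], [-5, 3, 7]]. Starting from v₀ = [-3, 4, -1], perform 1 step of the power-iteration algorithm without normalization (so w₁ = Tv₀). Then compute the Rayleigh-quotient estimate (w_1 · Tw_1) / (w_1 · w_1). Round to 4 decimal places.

λ ≈ 12.9840

w1 = Tv₀ = (-24, 32, 20)
Tw1 = (-332, 340, 356)
w1·Tw1 = (-24)·(-332) + 32·340 + 20·356 = 25968; w1·w1 = (-24)·(-24) + 32·32 + 20·20 = 2000
λ ≈ 25968/2000 = 12.9840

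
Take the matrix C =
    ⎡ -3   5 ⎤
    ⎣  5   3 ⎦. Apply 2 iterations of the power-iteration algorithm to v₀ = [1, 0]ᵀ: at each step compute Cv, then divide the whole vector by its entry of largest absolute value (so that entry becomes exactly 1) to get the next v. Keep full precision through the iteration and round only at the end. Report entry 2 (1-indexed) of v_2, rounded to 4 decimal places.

Cv0 = (-3.00000, 5.00000); divide by 5.00000 → v1 = (-0.60000, 1.00000)
Cv1 = (6.80000, 0.00000); divide by 6.80000 → v2 = (1.00000, 0.00000)
Requested entry of v2: 0/34 = 0.0000

0.0000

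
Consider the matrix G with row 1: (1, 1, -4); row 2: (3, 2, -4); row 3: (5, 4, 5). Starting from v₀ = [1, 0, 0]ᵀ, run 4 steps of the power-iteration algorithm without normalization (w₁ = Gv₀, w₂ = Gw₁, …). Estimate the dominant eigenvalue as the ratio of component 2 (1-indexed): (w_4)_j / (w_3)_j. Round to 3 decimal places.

λ ≈ 5.903

w1 = Gv₀ = (1, 3, 5)
w2 = Gw1 = (-16, -11, 42)
w3 = Gw2 = (-195, -238, 86)
w4 = Gw3 = (-777, -1405, -1497)
Ratio at component: -1405 / -238 = 5.903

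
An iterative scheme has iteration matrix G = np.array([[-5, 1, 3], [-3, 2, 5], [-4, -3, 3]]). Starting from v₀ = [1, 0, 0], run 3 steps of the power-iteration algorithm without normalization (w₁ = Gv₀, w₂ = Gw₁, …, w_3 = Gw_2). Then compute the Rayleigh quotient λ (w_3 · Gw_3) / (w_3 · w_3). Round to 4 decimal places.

λ ≈ 3.6768

w1 = Gv₀ = ((-5)·1 + 1·0 + 3·0; (-3)·1 + 2·0 + 5·0; (-4)·1 + (-3)·0 + 3·0) = (-5, -3, -4)
w2 = Gw1 = ((-5)·(-5) + 1·(-3) + 3·(-4); (-3)·(-5) + 2·(-3) + 5·(-4); (-4)·(-5) + (-3)·(-3) + 3·(-4)) = (10, -11, 17)
w3 = Gw2 = (-10, 33, 44)
Gw3 = (215, 316, 73)
w3·Gw3 = (-10)·215 + 33·316 + 44·73 = 11490; w3·w3 = (-10)·(-10) + 33·33 + 44·44 = 3125
λ ≈ 11490/3125 = 3.6768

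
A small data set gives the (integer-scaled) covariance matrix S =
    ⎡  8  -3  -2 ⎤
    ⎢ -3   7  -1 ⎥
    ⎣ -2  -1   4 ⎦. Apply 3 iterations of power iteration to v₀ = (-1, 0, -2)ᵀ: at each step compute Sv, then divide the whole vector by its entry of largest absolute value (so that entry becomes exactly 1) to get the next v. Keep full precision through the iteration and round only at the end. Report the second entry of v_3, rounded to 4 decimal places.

Sv0 = (-4.00000, 5.00000, -6.00000); divide by -6.00000 → v1 = (0.66667, -0.83333, 1.00000)
Sv1 = (5.83333, -8.83333, 3.50000); divide by -8.83333 → v2 = (-0.66038, 1.00000, -0.39623)
Sv2 = (-7.49057, 9.37736, -1.26415); divide by 9.37736 → v3 = (-0.79879, 1.00000, -0.13481)
Requested entry of v3: 497/497 = 1.0000

1.0000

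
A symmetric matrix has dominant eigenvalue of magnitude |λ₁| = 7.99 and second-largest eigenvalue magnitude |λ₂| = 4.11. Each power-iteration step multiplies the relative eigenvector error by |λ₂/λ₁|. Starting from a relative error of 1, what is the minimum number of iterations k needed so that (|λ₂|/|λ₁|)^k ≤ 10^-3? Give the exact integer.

11

|λ₂/λ₁| = 4.11/7.99 = 0.51439
Need k ≥ ln(10^-3) / ln(0.51439) = -6.9078 / -0.6648 ≈ 10.391
Smallest integer k satisfying the bound: 11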